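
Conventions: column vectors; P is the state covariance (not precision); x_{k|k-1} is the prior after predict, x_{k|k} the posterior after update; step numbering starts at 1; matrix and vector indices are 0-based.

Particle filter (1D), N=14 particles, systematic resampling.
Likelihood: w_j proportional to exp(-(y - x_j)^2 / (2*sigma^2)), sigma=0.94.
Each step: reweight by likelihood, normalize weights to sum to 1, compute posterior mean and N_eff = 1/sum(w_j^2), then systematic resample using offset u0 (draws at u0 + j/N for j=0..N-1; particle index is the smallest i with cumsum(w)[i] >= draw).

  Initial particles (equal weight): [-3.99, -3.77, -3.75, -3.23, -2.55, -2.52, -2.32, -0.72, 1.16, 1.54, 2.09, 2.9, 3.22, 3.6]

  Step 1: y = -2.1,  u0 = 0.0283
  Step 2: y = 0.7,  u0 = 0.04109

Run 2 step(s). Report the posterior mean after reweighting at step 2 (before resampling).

post_mean = -0.8831

step 1: w=[0.0319, 0.0497, 0.0516, 0.1169, 0.2148, 0.2180, 0.2344, 0.0820, 0.0006, 0.0001, 0.0000, 0.0000, 0.0000, 0.0000]  mean=-2.5848  Neff=5.7104  idx=[0, 2, 3, 3, 4, 4, 4, 5, 5, 5, 6, 6, 6, 7]
step 2: w=[0.0000, 0.0000, 0.0005, 0.0005, 0.0072, 0.0072, 0.0072, 0.0080, 0.0080, 0.0080, 0.0162, 0.0162, 0.0162, 0.9047]  mean=-0.8831  Neff=1.2200  idx=[9, 13, 13, 13, 13, 13, 13, 13, 13, 13, 13, 13, 13, 13]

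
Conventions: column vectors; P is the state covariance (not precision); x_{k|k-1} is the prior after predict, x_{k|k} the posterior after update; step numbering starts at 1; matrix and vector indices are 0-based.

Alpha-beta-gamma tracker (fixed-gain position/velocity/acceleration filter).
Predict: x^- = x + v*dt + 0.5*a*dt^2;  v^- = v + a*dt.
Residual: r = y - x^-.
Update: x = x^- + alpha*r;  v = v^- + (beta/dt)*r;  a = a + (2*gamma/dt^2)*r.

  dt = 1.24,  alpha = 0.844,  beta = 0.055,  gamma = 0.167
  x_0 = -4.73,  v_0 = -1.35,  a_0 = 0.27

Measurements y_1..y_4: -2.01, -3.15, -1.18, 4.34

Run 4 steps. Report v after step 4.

v_post = 3.5374

step 1: x_pred=-6.1964  r=4.1864  x^+=-2.6631  v^+=-0.8295  a^+=1.1794
step 2: x_pred=-2.7850  r=-0.3650  x^+=-3.0931  v^+=0.6167  a^+=1.1001
step 3: x_pred=-1.4826  r=0.3026  x^+=-1.2272  v^+=1.9943  a^+=1.1658
step 4: x_pred=2.1420  r=2.1980  x^+=3.9971  v^+=3.5374  a^+=1.6433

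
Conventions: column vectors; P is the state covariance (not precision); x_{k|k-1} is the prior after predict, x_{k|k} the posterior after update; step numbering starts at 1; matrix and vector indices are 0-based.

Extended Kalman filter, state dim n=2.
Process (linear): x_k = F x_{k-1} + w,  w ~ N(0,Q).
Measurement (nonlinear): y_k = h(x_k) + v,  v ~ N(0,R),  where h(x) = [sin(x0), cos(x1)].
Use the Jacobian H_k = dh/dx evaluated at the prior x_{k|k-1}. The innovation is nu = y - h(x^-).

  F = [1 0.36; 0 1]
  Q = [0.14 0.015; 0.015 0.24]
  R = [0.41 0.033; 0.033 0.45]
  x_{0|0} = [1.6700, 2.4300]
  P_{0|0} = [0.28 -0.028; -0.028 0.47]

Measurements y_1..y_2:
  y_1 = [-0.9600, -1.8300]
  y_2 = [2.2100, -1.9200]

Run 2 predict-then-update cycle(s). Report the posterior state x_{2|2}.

step 1: x^-=[2.5448, 2.4300]  P^-=[0.4608 0.1562; 0.1562 0.7100]  H_jac=[-0.8271 0.0000; 0.0000 -0.6530]  S=[0.7252 0.1174; 0.1174 0.7528]  K=[-0.5166 -0.0550; -0.0805 -0.6034]  nu=[-1.5220, -1.0727]  x^+=[3.3900, 3.1997]  P^+=[0.2583 0.0640; 0.0640 0.4198]
step 2: x^-=[4.5419, 3.1997]  P^-=[0.4987 0.2301; 0.2301 0.6598]  H_jac=[-0.1696 0.0000; 0.0000 0.0581]  S=[0.4244 0.0307; 0.0307 0.4522]  K=[-0.2025 0.0433; -0.0986 0.0915]  nu=[3.1955, -0.9217]  x^+=[3.8548, 2.8003]  P^+=[0.4810 0.2205; 0.2205 0.6525]

x_post = [3.8548, 2.8003]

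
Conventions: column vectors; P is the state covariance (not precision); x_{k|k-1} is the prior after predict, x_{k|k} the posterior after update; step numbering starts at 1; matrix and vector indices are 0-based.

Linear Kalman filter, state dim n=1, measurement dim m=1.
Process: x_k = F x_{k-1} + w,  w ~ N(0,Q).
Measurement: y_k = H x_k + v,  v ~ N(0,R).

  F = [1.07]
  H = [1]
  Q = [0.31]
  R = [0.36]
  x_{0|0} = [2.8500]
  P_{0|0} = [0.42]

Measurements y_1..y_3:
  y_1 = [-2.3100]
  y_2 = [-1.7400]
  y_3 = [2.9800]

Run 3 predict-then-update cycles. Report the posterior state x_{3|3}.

step 1: x^-=[3.0495]  P^-=[0.7909]  S=[1.1509]  K=[0.6872]  nu=[-5.3595]  x^+=[-0.6335]  P^+=[0.2474]
step 2: x^-=[-0.6778]  P^-=[0.5932]  S=[0.9532]  K=[0.6223]  nu=[-1.0622]  x^+=[-1.3389]  P^+=[0.2240]
step 3: x^-=[-1.4326]  P^-=[0.5665]  S=[0.9265]  K=[0.6114]  nu=[4.4126]  x^+=[1.2655]  P^+=[0.2201]

x_post = [1.2655]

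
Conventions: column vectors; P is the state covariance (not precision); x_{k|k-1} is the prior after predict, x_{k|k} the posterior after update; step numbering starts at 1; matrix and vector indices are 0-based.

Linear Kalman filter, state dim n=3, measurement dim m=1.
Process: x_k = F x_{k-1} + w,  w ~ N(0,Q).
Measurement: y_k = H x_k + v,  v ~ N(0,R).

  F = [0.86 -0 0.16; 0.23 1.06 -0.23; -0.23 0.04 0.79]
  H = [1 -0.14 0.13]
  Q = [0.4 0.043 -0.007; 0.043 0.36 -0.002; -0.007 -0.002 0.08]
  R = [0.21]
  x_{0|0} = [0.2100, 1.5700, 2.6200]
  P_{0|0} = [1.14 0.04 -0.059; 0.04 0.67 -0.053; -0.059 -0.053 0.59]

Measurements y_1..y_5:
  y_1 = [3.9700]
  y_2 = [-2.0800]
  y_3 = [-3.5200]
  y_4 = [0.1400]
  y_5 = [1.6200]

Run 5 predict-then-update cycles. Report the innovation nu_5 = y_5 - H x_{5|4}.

step 1: x^-=[0.5998, 1.1099, 2.0843]  P^-=[1.2420 0.2838 -0.1948; 0.2838 1.2559 -0.2082; -0.1948 -0.2082 0.5270]  S=[1.3630]  K=[0.8635; 0.0593; -0.0713]  nu=[3.2546]  x^+=[3.4102, 1.3030, 1.8524]  P^+=[0.2257 0.2139 -0.1109; 0.2139 1.2511 -0.2025; -0.1109 -0.2025 0.5200]
step 2: x^-=[3.2291, 1.7394, 0.7311]  P^-=[0.5497 0.2470 -0.0511; 0.2470 2.0200 -0.2993; -0.0511 -0.2993 0.4421]  S=[0.7352]  K=[0.6916; -0.1015; 0.0656]  nu=[-5.1606]  x^+=[-0.3401, 2.2634, 0.3925]  P^+=[0.1980 0.2987 -0.0845; 0.2987 2.0124 -0.2944; -0.0845 -0.2944 0.4389]
step 3: x^-=[-0.2297, 2.2308, 0.4788]  P^-=[0.5345 0.3020 -0.0366; 0.3020 2.9529 -0.3406; -0.0366 -0.3406 0.3742]  S=[0.7270]  K=[0.6705; -0.2142; 0.0822]  nu=[-3.0403]  x^+=[-2.2681, 2.8819, 0.2290]  P^+=[0.2077 0.4064 -0.0766; 0.4064 2.9196 -0.3278; -0.0766 -0.3278 0.3693]
step 4: x^-=[-1.9139, 2.4805, 0.8179]  P^-=[0.5419 0.3977 -0.0388; 0.3977 4.0371 -0.3411; -0.0388 -0.3411 0.3258]  S=[0.7276]  K=[0.6614; -0.2912; 0.0706]  nu=[2.2949]  x^+=[-0.3960, 1.8123, 0.9798]  P^+=[0.2236 0.5378 -0.0727; 0.5378 3.9754 -0.3261; -0.0727 -0.3261 0.3222]
step 5: x^-=[-0.1838, 1.6046, 0.9376]  P^-=[0.5536 0.5220 -0.0408; 0.5220 5.2846 -0.3172; -0.0408 -0.3172 0.2952]  S=[0.7270]  K=[0.6537; -0.3563; 0.0577]  nu=[1.9066]  x^+=[1.0626, 0.9253, 1.0476]  P^+=[0.2430 0.6914 -0.0683; 0.6914 5.1923 -0.3022; -0.0683 -0.3022 0.2928]

innov = [1.9066]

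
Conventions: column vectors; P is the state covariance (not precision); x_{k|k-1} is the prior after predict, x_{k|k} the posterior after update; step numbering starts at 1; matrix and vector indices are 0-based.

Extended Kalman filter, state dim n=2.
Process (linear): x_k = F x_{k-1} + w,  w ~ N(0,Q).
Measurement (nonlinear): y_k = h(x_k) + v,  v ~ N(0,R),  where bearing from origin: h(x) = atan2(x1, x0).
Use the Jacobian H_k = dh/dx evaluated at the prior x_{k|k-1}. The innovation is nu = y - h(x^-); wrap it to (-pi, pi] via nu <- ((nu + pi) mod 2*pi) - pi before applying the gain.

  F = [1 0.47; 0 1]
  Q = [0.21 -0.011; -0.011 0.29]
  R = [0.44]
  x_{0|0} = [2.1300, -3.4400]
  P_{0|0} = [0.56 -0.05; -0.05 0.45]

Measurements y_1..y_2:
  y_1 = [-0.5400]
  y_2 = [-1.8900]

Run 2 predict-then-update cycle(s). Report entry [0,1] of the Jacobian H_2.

step 1: x^-=[0.5132, -3.4400]  P^-=[0.8224 0.1505; 0.1505 0.7400]  H_jac=[0.2844 0.0424]  S=[0.5115]  K=[0.4697; 0.1451]  nu=[0.8827]  x^+=[0.9278, -3.3120]  P^+=[0.7096 0.1157; 0.1157 0.7292]
step 2: x^-=[-0.6288, -3.3120]  P^-=[1.1894 0.4474; 0.4474 1.0192]  H_jac=[0.2914 -0.0553]  S=[0.5297]  K=[0.6076; 0.1397]  nu=[-0.1316]  x^+=[-0.7087, -3.3303]  P^+=[0.9938 0.4024; 0.4024 1.0089]

H_jac[0,1] = -0.0553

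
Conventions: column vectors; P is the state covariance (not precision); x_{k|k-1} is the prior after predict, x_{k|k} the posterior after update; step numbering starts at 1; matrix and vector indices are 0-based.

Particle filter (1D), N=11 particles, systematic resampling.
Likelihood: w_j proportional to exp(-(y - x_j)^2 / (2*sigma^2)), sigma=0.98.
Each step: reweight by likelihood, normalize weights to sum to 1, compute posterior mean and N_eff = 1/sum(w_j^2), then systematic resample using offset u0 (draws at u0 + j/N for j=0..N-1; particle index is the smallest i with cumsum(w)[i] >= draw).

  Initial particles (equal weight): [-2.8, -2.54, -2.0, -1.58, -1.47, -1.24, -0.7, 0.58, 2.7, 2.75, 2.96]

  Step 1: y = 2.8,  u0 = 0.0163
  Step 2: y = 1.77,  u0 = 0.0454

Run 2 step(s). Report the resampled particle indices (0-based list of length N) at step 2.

resampled_idx = [0, 1, 2, 3, 4, 5, 6, 7, 8, 9, 10]

step 1: w=[0.0000, 0.0000, 0.0000, 0.0000, 0.0000, 0.0001, 0.0006, 0.0251, 0.3252, 0.3265, 0.3226]  mean=2.7446  Neff=3.1545  idx=[7, 8, 8, 8, 9, 9, 9, 9, 10, 10, 10]
step 2: w=[0.0765, 0.1020, 0.1020, 0.1020, 0.0970, 0.0970, 0.0970, 0.0970, 0.0765, 0.0765, 0.0765]  mean=2.6169  Neff=10.8399  idx=[0, 1, 2, 3, 4, 5, 6, 7, 8, 9, 10]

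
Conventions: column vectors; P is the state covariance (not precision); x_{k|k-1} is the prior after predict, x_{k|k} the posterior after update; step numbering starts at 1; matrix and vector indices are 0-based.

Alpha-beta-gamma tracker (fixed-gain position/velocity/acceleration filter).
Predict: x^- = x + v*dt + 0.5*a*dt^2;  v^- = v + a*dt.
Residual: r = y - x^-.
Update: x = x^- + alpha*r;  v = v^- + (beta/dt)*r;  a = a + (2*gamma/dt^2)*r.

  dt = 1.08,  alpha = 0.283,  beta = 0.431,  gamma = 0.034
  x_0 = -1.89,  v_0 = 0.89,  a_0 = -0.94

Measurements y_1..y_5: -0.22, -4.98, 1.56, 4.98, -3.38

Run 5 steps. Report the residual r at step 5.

step 1: x_pred=-1.4770  r=1.2570  x^+=-1.1213  v^+=0.3764  a^+=-0.8667
step 2: x_pred=-1.2202  r=-3.7598  x^+=-2.2842  v^+=-2.0601  a^+=-1.0859
step 3: x_pred=-5.1424  r=6.7024  x^+=-3.2456  v^+=-0.5581  a^+=-0.6952
step 4: x_pred=-4.2538  r=9.2338  x^+=-1.6406  v^+=2.3761  a^+=-0.1568
step 5: x_pred=0.8341  r=-4.2141  x^+=-0.3585  v^+=0.5250  a^+=-0.4025

resid = -4.2141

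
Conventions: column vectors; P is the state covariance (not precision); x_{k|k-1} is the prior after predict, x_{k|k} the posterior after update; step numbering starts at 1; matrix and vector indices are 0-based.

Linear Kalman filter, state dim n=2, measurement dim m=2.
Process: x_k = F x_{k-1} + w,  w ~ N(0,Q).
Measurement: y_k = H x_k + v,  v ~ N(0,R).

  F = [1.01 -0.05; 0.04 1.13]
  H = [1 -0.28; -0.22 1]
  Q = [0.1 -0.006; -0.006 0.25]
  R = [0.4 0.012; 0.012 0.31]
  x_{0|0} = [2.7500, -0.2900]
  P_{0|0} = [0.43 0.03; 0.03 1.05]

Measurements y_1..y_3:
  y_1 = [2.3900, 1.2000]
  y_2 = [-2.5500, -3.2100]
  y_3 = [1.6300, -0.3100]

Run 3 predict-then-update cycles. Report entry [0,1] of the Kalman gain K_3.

step 1: x^-=[2.7920, -0.2177]  P^-=[0.5382 -0.0138; -0.0138 1.5941]  S=[1.0709 -0.5674; -0.5674 1.9363]  K=[0.5564 0.0948; 0.0087 0.8274]  nu=[-0.4630, 2.0319]  x^+=[2.7270, 1.4596]  P^+=[0.2491 0.0909; 0.0909 0.2766]
step 2: x^-=[2.6813, 1.7584]  P^-=[0.3457 0.0920; 0.0920 0.6118]  S=[0.7421 -0.1377; -0.1377 0.8981]  K=[0.4471 0.0863; 0.0158 0.6611]  nu=[-4.7389, -4.3785]  x^+=[0.1847, -1.2112]  P^+=[0.2013 0.0764; 0.0764 0.2219]
step 3: x^-=[0.2472, -1.3613]  P^-=[0.2981 0.0766; 0.0766 0.5406]  S=[0.6976 -0.1236; -0.1236 0.8313]  K=[0.4098 0.0742; 0.0046 0.6307]  nu=[1.0017, 1.1056]  x^+=[0.7397, -0.6593]  P^+=[0.1839 0.0684; 0.0684 0.2106]

K[0,1] = 0.0742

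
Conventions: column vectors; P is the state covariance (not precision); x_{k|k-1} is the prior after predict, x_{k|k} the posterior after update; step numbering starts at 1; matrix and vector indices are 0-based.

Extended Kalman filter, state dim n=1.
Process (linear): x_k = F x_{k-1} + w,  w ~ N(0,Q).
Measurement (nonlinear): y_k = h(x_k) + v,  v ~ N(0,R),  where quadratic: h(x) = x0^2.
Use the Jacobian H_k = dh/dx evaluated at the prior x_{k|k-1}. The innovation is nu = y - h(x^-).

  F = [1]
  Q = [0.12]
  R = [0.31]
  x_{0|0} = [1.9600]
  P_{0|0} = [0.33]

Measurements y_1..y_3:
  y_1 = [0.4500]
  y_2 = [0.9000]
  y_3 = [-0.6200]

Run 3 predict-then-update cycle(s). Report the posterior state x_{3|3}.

x_post = [0.4594]

step 1: x^-=[1.9600]  P^-=[0.4500]  H_jac=[3.9200]  S=[7.2249]  K=[0.2442]  nu=[-3.3916]  x^+=[1.1319]  P^+=[0.0193]
step 2: x^-=[1.1319]  P^-=[0.1393]  H_jac=[2.2638]  S=[1.0240]  K=[0.3080]  nu=[-0.3812]  x^+=[1.0145]  P^+=[0.0422]
step 3: x^-=[1.0145]  P^-=[0.1622]  H_jac=[2.0290]  S=[0.9776]  K=[0.3366]  nu=[-1.6492]  x^+=[0.4594]  P^+=[0.0514]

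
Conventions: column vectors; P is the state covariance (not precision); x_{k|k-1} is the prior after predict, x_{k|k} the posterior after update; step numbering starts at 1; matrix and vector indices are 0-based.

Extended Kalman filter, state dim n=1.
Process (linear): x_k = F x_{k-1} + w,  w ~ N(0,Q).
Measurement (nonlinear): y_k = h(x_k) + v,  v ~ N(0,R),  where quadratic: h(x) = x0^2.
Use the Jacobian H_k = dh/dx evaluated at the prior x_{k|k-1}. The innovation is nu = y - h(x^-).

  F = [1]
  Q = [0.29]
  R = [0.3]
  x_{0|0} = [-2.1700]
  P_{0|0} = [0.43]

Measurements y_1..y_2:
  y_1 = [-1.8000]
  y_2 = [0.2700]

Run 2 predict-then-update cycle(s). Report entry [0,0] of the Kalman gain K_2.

K[0,0] = -0.4753

step 1: x^-=[-2.1700]  P^-=[0.7200]  H_jac=[-4.3400]  S=[13.8616]  K=[-0.2254]  nu=[-6.5089]  x^+=[-0.7027]  P^+=[0.0156]
step 2: x^-=[-0.7027]  P^-=[0.3056]  H_jac=[-1.4054]  S=[0.9036]  K=[-0.4753]  nu=[-0.2238]  x^+=[-0.5963]  P^+=[0.1015]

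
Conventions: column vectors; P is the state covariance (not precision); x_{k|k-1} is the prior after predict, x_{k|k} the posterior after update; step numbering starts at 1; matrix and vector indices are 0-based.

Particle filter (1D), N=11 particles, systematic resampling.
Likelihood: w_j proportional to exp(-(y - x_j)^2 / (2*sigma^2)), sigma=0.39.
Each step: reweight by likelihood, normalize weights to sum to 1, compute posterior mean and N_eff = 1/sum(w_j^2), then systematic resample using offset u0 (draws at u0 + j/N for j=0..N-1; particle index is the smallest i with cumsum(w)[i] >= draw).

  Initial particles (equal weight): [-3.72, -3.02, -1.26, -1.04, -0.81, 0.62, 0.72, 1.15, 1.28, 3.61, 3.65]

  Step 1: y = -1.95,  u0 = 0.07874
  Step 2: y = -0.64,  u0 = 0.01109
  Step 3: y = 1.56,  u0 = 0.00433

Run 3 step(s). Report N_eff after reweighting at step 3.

step 1: w=[0.0001, 0.0744, 0.6701, 0.2107, 0.0447, 0.0000, 0.0000, 0.0000, 0.0000, 0.0000, 0.0000]  mean=-1.3247  Neff=1.9960  idx=[2, 2, 2, 2, 2, 2, 2, 2, 3, 3, 4]
step 2: w=[0.0649, 0.0649, 0.0649, 0.0649, 0.0649, 0.0649, 0.0649, 0.0649, 0.1358, 0.1358, 0.2089]  mean=-1.1062  Neff=8.7516  idx=[0, 1, 2, 4, 5, 7, 8, 8, 9, 10, 10]
step 3: w=[0.0002, 0.0002, 0.0002, 0.0002, 0.0002, 0.0002, 0.0113, 0.0113, 0.0113, 0.4824, 0.4824]  mean=-0.8184  Neff=2.1465  idx=[6, 9, 9, 9, 9, 9, 10, 10, 10, 10, 10]

N_eff = 2.1465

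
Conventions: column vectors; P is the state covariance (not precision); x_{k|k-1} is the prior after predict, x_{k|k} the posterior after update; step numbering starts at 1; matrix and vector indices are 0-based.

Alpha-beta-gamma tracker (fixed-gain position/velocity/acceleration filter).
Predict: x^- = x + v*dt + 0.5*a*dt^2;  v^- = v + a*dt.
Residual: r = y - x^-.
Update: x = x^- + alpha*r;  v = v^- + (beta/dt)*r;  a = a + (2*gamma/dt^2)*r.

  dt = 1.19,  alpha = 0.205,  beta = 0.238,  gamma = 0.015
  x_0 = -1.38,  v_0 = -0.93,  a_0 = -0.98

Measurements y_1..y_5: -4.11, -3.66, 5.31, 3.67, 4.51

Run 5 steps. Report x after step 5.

step 1: x_pred=-3.1806  r=-0.9294  x^+=-3.3711  v^+=-2.2821  a^+=-0.9997
step 2: x_pred=-6.7946  r=3.1346  x^+=-6.1520  v^+=-2.8448  a^+=-0.9333
step 3: x_pred=-10.1981  r=15.5081  x^+=-7.0190  v^+=-0.8538  a^+=-0.6047
step 4: x_pred=-8.4631  r=12.1331  x^+=-5.9758  v^+=0.8532  a^+=-0.3477
step 5: x_pred=-5.2067  r=9.7167  x^+=-3.2148  v^+=2.3828  a^+=-0.1419

x_post = -3.2148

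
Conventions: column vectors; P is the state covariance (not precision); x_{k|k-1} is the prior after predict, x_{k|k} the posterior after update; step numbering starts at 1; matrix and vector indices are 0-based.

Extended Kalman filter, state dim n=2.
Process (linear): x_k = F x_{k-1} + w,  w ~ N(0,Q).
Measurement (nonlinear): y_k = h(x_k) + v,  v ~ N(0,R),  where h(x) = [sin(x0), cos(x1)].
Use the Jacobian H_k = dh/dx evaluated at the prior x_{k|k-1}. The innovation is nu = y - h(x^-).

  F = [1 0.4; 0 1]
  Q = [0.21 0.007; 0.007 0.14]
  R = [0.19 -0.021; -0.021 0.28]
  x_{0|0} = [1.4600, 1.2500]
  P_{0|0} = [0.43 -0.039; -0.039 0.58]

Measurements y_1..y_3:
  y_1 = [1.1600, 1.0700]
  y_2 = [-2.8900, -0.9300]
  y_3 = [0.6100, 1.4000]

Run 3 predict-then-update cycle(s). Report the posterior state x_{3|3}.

step 1: x^-=[1.9600, 1.2500]  P^-=[0.7016 0.2000; 0.2000 0.7200]  H_jac=[-0.3795 0.0000; 0.0000 -0.9490]  S=[0.2910 0.0510; 0.0510 0.9284]  K=[-0.8875 -0.1557; -0.1330 -0.7286]  nu=[0.2348, 0.7547]  x^+=[1.6341, 0.6689]  P^+=[0.4358 0.0263; 0.0263 0.2120]
step 2: x^-=[1.9017, 0.6689]  P^-=[0.7007 0.1181; 0.1181 0.3520]  H_jac=[-0.3249 0.0000; 0.0000 -0.6201]  S=[0.2640 0.0028; 0.0028 0.4154]  K=[-0.8607 -0.1705; -0.1398 -0.5246]  nu=[-3.8357, -1.7145]  x^+=[5.4954, 2.1046]  P^+=[0.4923 0.0479; 0.0479 0.2322]
step 3: x^-=[6.3373, 2.1046]  P^-=[0.7777 0.1477; 0.1477 0.3722]  H_jac=[0.9985 0.0000; 0.0000 -0.8609]  S=[0.9655 -0.1480; -0.1480 0.5558]  K=[0.8020 -0.0153; 0.0672 -0.5585]  nu=[0.5560, 1.9088]  x^+=[6.7540, 1.0758]  P^+=[0.1529 0.0245; 0.0245 0.1833]

x_post = [6.7540, 1.0758]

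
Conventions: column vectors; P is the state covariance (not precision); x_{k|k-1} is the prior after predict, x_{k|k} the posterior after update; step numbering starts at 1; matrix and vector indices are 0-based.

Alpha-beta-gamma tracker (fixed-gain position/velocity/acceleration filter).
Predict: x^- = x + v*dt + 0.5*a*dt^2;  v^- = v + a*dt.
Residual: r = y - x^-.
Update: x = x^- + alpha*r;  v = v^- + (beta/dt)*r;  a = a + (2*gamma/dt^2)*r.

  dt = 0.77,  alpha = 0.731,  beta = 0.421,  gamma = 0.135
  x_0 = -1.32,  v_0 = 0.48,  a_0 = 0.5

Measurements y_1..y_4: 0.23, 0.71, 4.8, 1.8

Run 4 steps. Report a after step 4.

step 1: x_pred=-0.8022  r=1.0322  x^+=-0.0477  v^+=1.4293  a^+=0.9700
step 2: x_pred=1.3405  r=-0.6305  x^+=0.8796  v^+=1.8315  a^+=0.6829
step 3: x_pred=2.4923  r=2.3077  x^+=4.1792  v^+=3.6191  a^+=1.7338
step 4: x_pred=7.4799  r=-5.6799  x^+=3.3279  v^+=1.8486  a^+=-0.8528

a_post = -0.8528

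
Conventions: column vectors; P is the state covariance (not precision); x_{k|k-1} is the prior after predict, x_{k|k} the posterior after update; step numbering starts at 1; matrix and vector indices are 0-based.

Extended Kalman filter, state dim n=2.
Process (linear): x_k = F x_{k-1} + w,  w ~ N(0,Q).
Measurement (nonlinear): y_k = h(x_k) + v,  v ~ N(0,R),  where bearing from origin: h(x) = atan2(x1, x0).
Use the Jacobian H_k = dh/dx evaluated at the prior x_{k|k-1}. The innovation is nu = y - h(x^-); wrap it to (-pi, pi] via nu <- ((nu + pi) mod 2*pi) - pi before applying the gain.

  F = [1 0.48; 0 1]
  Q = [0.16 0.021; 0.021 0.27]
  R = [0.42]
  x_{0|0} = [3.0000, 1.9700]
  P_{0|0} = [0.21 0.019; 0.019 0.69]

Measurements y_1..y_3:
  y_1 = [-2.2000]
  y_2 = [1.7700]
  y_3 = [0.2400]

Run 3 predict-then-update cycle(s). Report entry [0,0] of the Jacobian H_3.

step 1: x^-=[3.9456, 1.9700]  P^-=[0.5472 0.3712; 0.3712 0.9600]  H_jac=[-0.1013 0.2029]  S=[0.4499]  K=[0.0442; 0.3493]  nu=[-2.6631]  x^+=[3.8279, 1.0397]  P^+=[0.5463 0.3643; 0.3643 0.9051]
step 2: x^-=[4.3270, 1.0397]  P^-=[1.2646 0.8197; 0.8197 1.1751]  H_jac=[-0.0525 0.2185]  S=[0.4608]  K=[0.2446; 0.4638]  nu=[1.5342]  x^+=[4.7023, 1.7513]  P^+=[1.2370 0.7674; 0.7674 1.0760]
step 3: x^-=[5.5429, 1.7513]  P^-=[2.3816 1.3049; 1.3049 1.3460]  H_jac=[-0.0518 0.1640]  S=[0.4404]  K=[0.2057; 0.3478]  nu=[-0.0660]  x^+=[5.5293, 1.7283]  P^+=[2.3630 1.2734; 1.2734 1.2927]

H_jac[0,0] = -0.0518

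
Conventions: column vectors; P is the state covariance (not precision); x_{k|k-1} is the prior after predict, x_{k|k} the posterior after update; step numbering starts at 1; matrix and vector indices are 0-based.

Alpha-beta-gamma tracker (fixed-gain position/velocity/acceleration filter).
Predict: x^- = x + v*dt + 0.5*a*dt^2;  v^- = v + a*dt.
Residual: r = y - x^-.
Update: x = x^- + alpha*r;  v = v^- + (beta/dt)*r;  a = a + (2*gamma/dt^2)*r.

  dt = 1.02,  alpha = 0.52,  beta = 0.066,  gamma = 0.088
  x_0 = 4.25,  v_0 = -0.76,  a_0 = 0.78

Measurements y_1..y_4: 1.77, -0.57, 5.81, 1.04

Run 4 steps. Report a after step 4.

a_post = 0.1065

step 1: x_pred=3.8806  r=-2.1106  x^+=2.7831  v^+=-0.1010  a^+=0.4230
step 2: x_pred=2.9001  r=-3.4701  x^+=1.0957  v^+=0.1059  a^+=-0.1641
step 3: x_pred=1.1184  r=4.6916  x^+=3.5580  v^+=0.2422  a^+=0.6296
step 4: x_pred=4.1325  r=-3.0925  x^+=2.5244  v^+=0.6843  a^+=0.1065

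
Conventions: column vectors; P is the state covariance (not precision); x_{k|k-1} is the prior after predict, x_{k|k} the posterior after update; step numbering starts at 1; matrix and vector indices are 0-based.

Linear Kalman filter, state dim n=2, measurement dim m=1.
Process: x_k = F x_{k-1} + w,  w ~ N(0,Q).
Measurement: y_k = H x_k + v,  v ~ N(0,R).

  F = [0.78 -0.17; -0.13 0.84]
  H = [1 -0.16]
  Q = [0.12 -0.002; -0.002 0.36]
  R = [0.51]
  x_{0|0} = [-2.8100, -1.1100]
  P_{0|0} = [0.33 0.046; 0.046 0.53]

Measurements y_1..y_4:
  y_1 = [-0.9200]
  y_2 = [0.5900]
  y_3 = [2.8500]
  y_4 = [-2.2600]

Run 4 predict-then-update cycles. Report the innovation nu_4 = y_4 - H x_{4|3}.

step 1: x^-=[-2.0031, -0.5671]  P^-=[0.3239 -0.0800; -0.0800 0.7295]  S=[0.8782]  K=[0.3834; -0.2240]  nu=[0.9924]  x^+=[-1.6226, -0.7894]  P^+=[0.1948 -0.0046; -0.0046 0.6854]
step 2: x^-=[-1.1315, -0.4521]  P^-=[0.2595 -0.1227; -0.1227 0.8479]  S=[0.8305]  K=[0.3361; -0.3111]  nu=[1.6491]  x^+=[-0.5771, -0.9652]  P^+=[0.1657 -0.0359; -0.0359 0.7675]
step 3: x^-=[-0.2861, -0.7358]  P^-=[0.2525 -0.1527; -0.1527 0.9122]  S=[0.8347]  K=[0.3318; -0.3578]  nu=[3.0183]  x^+=[0.7153, -1.8157]  P^+=[0.1606 -0.0536; -0.0536 0.8054]
step 4: x^-=[0.8666, -1.6182]  P^-=[0.2552 -0.1696; -0.1696 0.9427]  S=[0.8436]  K=[0.3347; -0.3798]  nu=[-3.3855]  x^+=[-0.2665, -0.3322]  P^+=[0.1607 -0.0624; -0.0624 0.8210]

innov = [-3.3855]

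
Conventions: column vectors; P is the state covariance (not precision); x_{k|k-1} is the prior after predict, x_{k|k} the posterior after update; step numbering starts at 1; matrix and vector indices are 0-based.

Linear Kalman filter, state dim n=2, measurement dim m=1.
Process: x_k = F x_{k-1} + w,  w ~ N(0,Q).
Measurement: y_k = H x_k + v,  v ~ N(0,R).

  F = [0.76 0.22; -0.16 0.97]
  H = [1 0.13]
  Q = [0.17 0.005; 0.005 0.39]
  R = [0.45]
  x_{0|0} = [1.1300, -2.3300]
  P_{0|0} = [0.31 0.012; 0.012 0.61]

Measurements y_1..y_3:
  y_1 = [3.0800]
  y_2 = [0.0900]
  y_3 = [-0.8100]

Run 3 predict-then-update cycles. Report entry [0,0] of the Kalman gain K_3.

K[0,0] = 0.4244

step 1: x^-=[0.3462, -2.4409]  P^-=[0.3826 0.1059; 0.1059 0.9682]  S=[0.8765]  K=[0.4522; 0.2644]  nu=[3.0511]  x^+=[1.7260, -1.6341]  P^+=[0.2034 0.0011; 0.0011 0.9069]
step 2: x^-=[0.9522, -1.8612]  P^-=[0.3317 0.1746; 0.1746 1.2481]  S=[0.8482]  K=[0.4178; 0.3971]  nu=[-0.6203]  x^+=[0.6931, -2.1076]  P^+=[0.1836 0.0338; 0.0338 1.1144]
step 3: x^-=[0.0631, -2.1552]  P^-=[0.3413 0.2442; 0.2442 1.4327]  S=[0.8790]  K=[0.4244; 0.4897]  nu=[-0.5929]  x^+=[-0.1886, -2.4456]  P^+=[0.1830 0.0615; 0.0615 1.2219]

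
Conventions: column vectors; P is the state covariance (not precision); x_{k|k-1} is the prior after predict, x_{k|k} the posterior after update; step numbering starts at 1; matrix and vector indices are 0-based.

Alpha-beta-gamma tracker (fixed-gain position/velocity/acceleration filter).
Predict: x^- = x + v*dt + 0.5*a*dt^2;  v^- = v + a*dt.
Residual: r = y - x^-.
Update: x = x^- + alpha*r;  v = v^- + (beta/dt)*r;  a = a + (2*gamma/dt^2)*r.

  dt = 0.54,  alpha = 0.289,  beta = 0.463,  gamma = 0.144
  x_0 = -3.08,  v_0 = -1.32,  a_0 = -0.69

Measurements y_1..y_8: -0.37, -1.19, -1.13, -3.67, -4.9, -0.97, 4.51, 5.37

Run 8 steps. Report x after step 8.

step 1: x_pred=-3.8934  r=3.5234  x^+=-2.8751  v^+=1.3284  a^+=2.7899
step 2: x_pred=-1.7510  r=0.5610  x^+=-1.5889  v^+=3.3160  a^+=3.3440
step 3: x_pred=0.6893  r=-1.8193  x^+=0.1635  v^+=3.5619  a^+=1.5472
step 4: x_pred=2.3125  r=-5.9825  x^+=0.5836  v^+=-0.7321  a^+=-4.3615
step 5: x_pred=-0.4477  r=-4.4523  x^+=-1.7344  v^+=-6.9047  a^+=-8.7588
step 6: x_pred=-6.7400  r=5.7700  x^+=-5.0725  v^+=-6.6873  a^+=-3.0601
step 7: x_pred=-9.1297  r=13.6397  x^+=-5.1879  v^+=3.3551  a^+=10.4113
step 8: x_pred=-1.8581  r=7.2281  x^+=0.2308  v^+=15.1747  a^+=17.5502

x_post = 0.2308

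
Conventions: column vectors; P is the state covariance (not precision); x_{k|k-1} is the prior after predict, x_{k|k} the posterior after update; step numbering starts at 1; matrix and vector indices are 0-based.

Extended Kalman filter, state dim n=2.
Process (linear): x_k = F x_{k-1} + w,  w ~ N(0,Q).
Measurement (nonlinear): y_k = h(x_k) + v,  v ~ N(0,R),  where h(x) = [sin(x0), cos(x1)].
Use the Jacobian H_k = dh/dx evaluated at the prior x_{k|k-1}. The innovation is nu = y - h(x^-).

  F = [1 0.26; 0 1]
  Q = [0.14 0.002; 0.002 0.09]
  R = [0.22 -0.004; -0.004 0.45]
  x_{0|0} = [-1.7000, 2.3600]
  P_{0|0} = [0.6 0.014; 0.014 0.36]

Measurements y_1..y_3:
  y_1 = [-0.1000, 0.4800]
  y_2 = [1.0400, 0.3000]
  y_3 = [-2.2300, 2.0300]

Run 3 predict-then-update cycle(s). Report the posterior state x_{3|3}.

x_post = [-0.3906, 0.6452]

step 1: x^-=[-1.0864, 2.3600]  P^-=[0.7716 0.1096; 0.1096 0.4500]  H_jac=[0.4657 0.0000; 0.0000 -0.7044]  S=[0.3873 -0.0400; -0.0400 0.6733]  K=[0.9215 -0.0600; 0.0837 -0.4658]  nu=[0.7850, 1.1898]  x^+=[-0.4344, 1.8715]  P^+=[0.4359 0.0436; 0.0436 0.2981]
step 2: x^-=[0.0522, 1.8715]  P^-=[0.6187 0.1231; 0.1231 0.3881]  H_jac=[0.9986 0.0000; 0.0000 -0.9551]  S=[0.8370 -0.1214; -0.1214 0.8040]  K=[0.7330 -0.0355; 0.0818 -0.4487]  nu=[0.9879, 0.5962]  x^+=[0.7551, 1.6848]  P^+=[0.1616 0.0198; 0.0198 0.2117]
step 3: x^-=[1.1931, 1.6848]  P^-=[0.3262 0.0769; 0.0769 0.3017]  H_jac=[0.3688 0.0000; 0.0000 -0.9935]  S=[0.2644 -0.0322; -0.0322 0.7478]  K=[0.4450 -0.0830; 0.0588 -0.3983]  nu=[-3.1595, 2.1437]  x^+=[-0.3906, 0.6452]  P^+=[0.2664 0.0394; 0.0394 0.1807]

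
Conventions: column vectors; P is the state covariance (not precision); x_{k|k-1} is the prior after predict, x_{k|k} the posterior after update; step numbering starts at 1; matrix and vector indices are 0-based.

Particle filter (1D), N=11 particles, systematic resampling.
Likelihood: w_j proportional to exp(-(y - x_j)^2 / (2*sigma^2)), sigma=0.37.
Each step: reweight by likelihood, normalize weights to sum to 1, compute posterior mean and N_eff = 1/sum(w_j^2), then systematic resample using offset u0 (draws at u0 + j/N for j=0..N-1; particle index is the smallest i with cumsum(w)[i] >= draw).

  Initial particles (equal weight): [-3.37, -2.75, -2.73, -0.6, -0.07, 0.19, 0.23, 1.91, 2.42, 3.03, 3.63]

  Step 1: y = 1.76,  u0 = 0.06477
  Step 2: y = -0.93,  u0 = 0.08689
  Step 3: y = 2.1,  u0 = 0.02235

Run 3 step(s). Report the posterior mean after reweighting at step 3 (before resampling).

post_mean = 1.9100

step 1: w=[0.0000, 0.0000, 0.0000, 0.0000, 0.0000, 0.0001, 0.0002, 0.8166, 0.1806, 0.0025, 0.0000]  mean=2.0044  Neff=1.4295  idx=[7, 7, 7, 7, 7, 7, 7, 7, 7, 8, 8]
step 2: w=[0.1111, 0.1111, 0.1111, 0.1111, 0.1111, 0.1111, 0.1111, 0.1111, 0.1111, 0.0000, 0.0000]  mean=1.9100  Neff=9.0000  idx=[0, 1, 2, 3, 4, 4, 5, 6, 7, 8, 8]
step 3: w=[0.0909, 0.0909, 0.0909, 0.0909, 0.0909, 0.0909, 0.0909, 0.0909, 0.0909, 0.0909, 0.0909]  mean=1.9100  Neff=11.0000  idx=[0, 1, 2, 3, 4, 5, 6, 7, 8, 9, 10]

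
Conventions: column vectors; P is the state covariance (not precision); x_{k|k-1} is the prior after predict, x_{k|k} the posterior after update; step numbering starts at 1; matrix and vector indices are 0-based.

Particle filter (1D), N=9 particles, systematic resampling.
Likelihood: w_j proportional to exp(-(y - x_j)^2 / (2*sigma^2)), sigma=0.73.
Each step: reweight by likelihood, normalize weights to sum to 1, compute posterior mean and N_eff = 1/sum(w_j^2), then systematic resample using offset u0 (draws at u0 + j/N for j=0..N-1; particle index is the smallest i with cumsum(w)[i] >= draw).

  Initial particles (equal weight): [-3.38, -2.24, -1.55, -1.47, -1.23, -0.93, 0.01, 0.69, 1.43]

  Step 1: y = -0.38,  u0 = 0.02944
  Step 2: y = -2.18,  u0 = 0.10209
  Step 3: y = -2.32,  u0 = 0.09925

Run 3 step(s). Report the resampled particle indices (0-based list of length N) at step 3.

resampled_idx = [0, 1, 1, 2, 3, 4, 5, 6, 8]

step 1: w=[0.0001, 0.0123, 0.0876, 0.1038, 0.1607, 0.2383, 0.2744, 0.1081, 0.0146]  mean=-0.6373  Neff=5.3070  idx=[2, 3, 4, 4, 5, 5, 6, 6, 7]
step 2: w=[0.2596, 0.2348, 0.1616, 0.1616, 0.0870, 0.0870, 0.0042, 0.0042, 0.0002]  mean=-1.3065  Neff=5.2662  idx=[0, 0, 1, 1, 2, 3, 3, 4, 5]
step 3: w=[0.1651, 0.1651, 0.1462, 0.1462, 0.0945, 0.0945, 0.0945, 0.0470, 0.0470]  mean=-1.3777  Neff=7.7846  idx=[0, 1, 1, 2, 3, 4, 5, 6, 8]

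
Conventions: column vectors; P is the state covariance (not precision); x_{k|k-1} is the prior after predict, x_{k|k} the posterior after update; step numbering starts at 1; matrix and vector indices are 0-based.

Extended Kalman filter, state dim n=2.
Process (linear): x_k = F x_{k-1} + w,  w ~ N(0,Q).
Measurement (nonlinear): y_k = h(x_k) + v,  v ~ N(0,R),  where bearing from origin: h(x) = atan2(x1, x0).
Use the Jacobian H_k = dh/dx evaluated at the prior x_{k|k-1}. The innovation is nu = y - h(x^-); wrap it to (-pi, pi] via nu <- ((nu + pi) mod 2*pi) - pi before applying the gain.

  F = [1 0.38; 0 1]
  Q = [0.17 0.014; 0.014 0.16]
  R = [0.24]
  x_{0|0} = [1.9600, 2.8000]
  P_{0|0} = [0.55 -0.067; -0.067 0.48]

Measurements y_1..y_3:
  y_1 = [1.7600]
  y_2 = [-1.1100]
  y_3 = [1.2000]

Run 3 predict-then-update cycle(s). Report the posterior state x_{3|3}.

x_post = [5.3376, 2.9144]

step 1: x^-=[3.0240, 2.8000]  P^-=[0.7384 0.1294; 0.1294 0.6400]  H_jac=[-0.1649 0.1780]  S=[0.2728]  K=[-0.3618; 0.3396]  nu=[1.0130]  x^+=[2.6575, 3.1440]  P^+=[0.7027 0.1629; 0.1629 0.6086]
step 2: x^-=[3.8522, 3.1440]  P^-=[1.0844 0.4082; 0.4082 0.7686]  H_jac=[-0.1272 0.1558]  S=[0.2600]  K=[-0.2857; 0.2609]  nu=[-1.7945]  x^+=[4.3649, 2.6758]  P^+=[1.0631 0.4275; 0.4275 0.7509]
step 3: x^-=[5.3817, 2.6758]  P^-=[1.6665 0.7269; 0.7269 0.9109]  H_jac=[-0.0741 0.1490]  S=[0.2533]  K=[-0.0598; 0.3232]  nu=[0.7386]  x^+=[5.3376, 2.9144]  P^+=[1.6656 0.7318; 0.7318 0.8844]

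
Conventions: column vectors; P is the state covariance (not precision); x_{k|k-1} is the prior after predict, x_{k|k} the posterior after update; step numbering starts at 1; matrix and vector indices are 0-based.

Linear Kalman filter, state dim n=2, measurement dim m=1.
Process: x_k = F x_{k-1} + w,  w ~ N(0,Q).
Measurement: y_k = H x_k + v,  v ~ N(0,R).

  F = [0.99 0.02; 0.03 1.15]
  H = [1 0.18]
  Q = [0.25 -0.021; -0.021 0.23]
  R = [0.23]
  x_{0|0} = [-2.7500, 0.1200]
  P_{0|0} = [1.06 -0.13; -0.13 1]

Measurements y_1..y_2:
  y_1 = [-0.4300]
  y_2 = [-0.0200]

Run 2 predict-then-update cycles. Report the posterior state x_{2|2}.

step 1: x^-=[-2.7201, 0.0555]  P^-=[1.2842 -0.1146; -0.1146 1.5445]  S=[1.5229]  K=[0.8297; 0.1073]  nu=[2.2801]  x^+=[-0.8284, 0.3001]  P^+=[0.2359 -0.2502; -0.2502 1.5270]
step 2: x^-=[-0.8141, 0.3203]  P^-=[0.4719 -0.2638; -0.2638 2.2323]  S=[0.6792]  K=[0.6248; 0.2031]  nu=[0.7364]  x^+=[-0.3540, 0.4699]  P^+=[0.2067 -0.3501; -0.3501 2.2043]

x_post = [-0.3540, 0.4699]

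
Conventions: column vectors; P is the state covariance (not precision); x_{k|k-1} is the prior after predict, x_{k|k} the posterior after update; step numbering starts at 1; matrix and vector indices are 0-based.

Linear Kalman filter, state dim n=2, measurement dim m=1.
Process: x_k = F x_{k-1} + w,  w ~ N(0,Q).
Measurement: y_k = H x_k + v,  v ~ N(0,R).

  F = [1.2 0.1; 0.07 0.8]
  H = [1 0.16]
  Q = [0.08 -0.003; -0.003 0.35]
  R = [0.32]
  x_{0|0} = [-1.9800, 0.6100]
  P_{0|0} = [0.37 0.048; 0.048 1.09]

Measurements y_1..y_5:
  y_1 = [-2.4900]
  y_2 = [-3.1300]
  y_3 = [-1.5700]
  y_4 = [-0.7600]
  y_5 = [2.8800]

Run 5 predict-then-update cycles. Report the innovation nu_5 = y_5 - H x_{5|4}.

innov = [5.1348]

step 1: x^-=[-2.3150, 0.3494]  P^-=[0.6352 0.1617; 0.1617 1.0548]  S=[1.0340]  K=[0.6394; 0.3196]  nu=[-0.2309]  x^+=[-2.4626, 0.2756]  P^+=[0.2125 -0.0496; -0.0496 0.9492]
step 2: x^-=[-2.9276, 0.0481]  P^-=[0.3836 0.0428; 0.0428 0.9530]  S=[0.7417]  K=[0.5265; 0.2633]  nu=[-0.2101]  x^+=[-3.0382, -0.0072]  P^+=[0.1781 -0.0600; -0.0600 0.9015]
step 3: x^-=[-3.6466, -0.2185]  P^-=[0.3310 0.0261; 0.0261 0.9211]  S=[0.6830]  K=[0.4908; 0.2540]  nu=[2.1115]  x^+=[-2.6102, 0.3178]  P^+=[0.1665 -0.0591; -0.0591 0.8771]
step 4: x^-=[-3.1005, 0.0715]  P^-=[0.3144 0.0240; 0.0240 0.9055]  S=[0.6652]  K=[0.4783; 0.2539]  nu=[2.3290]  x^+=[-1.9864, 0.6630]  P^+=[0.1622 -0.0568; -0.0568 0.8626]
step 5: x^-=[-2.3174, 0.3913]  P^-=[0.3085 0.0247; 0.0247 0.8965]  S=[0.6594]  K=[0.4739; 0.2551]  nu=[5.1348]  x^+=[0.1159, 1.7010]  P^+=[0.1604 -0.0550; -0.0550 0.8536]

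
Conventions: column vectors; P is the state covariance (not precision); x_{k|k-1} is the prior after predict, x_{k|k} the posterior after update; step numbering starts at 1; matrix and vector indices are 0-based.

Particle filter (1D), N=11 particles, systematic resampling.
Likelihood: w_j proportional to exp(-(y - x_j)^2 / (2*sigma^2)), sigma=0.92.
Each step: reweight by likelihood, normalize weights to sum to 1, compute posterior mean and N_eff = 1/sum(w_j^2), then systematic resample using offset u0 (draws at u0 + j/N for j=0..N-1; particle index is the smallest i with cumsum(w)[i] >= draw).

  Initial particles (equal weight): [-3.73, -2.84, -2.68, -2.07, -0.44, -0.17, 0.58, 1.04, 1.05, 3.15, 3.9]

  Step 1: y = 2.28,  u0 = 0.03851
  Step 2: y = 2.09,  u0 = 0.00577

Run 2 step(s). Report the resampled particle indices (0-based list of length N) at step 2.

resampled_idx = [0, 1, 2, 3, 4, 4, 5, 6, 7, 8, 9]

step 1: w=[0.0000, 0.0000, 0.0000, 0.0000, 0.0067, 0.0153, 0.0961, 0.2137, 0.2168, 0.3389, 0.1125]  mean=2.0062  Neff=4.3535  idx=[6, 7, 7, 7, 8, 8, 9, 9, 9, 9, 10]
step 2: w=[0.0511, 0.1026, 0.1026, 0.1026, 0.1038, 0.1038, 0.1013, 0.1013, 0.1013, 0.1013, 0.0284]  mean=1.9546  Neff=10.2492  idx=[0, 1, 2, 3, 4, 4, 5, 6, 7, 8, 9]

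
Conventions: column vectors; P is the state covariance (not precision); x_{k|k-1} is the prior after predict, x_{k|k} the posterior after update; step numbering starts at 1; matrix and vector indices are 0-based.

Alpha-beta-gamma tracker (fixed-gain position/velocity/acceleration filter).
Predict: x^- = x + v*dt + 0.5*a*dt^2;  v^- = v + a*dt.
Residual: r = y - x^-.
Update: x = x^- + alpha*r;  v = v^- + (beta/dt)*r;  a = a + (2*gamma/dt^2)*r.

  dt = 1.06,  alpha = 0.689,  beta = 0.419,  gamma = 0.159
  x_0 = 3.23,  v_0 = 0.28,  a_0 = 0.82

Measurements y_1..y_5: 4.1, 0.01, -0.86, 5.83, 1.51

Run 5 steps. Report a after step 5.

a_post = 0.4336

step 1: x_pred=3.9875  r=0.1125  x^+=4.0650  v^+=1.1937  a^+=0.8518
step 2: x_pred=5.8089  r=-5.7989  x^+=1.8134  v^+=-0.1956  a^+=-0.7893
step 3: x_pred=1.1627  r=-2.0227  x^+=-0.2309  v^+=-1.8318  a^+=-1.3618
step 4: x_pred=-2.9377  r=8.7677  x^+=3.1032  v^+=0.1904  a^+=1.1196
step 5: x_pred=3.9341  r=-2.4241  x^+=2.2639  v^+=0.4190  a^+=0.4336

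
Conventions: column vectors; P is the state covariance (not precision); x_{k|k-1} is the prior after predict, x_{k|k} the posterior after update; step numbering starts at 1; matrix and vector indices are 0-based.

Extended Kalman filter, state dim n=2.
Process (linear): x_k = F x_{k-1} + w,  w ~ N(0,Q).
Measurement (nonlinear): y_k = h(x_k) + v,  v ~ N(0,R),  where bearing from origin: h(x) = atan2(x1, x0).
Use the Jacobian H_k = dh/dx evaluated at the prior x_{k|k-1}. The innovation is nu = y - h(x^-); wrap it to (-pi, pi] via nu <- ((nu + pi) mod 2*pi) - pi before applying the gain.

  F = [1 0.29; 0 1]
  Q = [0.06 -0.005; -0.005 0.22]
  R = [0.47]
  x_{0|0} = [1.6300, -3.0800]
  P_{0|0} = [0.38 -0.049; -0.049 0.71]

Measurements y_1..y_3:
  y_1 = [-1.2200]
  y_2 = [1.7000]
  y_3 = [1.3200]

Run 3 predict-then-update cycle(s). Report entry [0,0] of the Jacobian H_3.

H_jac[0,0] = 0.1960

step 1: x^-=[0.7368, -3.0800]  P^-=[0.4713 0.1519; 0.1519 0.9300]  H_jac=[0.3071 0.0735]  S=[0.5263]  K=[0.2962; 0.2184]  nu=[0.1160]  x^+=[0.7712, -3.0547]  P^+=[0.4251 0.1178; 0.1178 0.9049]
step 2: x^-=[-0.1147, -3.0547]  P^-=[0.6296 0.3753; 0.3753 1.1249]  H_jac=[0.3269 -0.0123]  S=[0.5344]  K=[0.3765; 0.2037]  nu=[-2.9749]  x^+=[-1.2347, -3.6607]  P^+=[0.5538 0.3343; 0.3343 1.1027]
step 3: x^-=[-2.2963, -3.6607]  P^-=[0.9004 0.6491; 0.6491 1.3227]  H_jac=[0.1960 -0.1230]  S=[0.4933]  K=[0.1960; -0.0718]  nu=[-2.8322]  x^+=[-2.8514, -3.4573]  P^+=[0.8815 0.6560; 0.6560 1.3202]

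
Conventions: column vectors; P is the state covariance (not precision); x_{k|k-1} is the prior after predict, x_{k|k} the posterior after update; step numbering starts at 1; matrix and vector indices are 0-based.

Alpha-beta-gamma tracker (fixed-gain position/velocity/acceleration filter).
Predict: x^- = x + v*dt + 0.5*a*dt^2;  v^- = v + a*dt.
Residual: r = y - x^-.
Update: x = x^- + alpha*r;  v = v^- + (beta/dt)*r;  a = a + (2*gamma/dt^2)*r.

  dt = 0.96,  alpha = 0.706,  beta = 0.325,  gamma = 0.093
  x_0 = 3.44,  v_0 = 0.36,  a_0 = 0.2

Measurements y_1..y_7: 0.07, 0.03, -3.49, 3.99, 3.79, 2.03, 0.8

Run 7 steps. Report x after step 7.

x_post = 2.0808

step 1: x_pred=3.8778  r=-3.8078  x^+=1.1895  v^+=-0.7371  a^+=-0.5685
step 2: x_pred=0.2199  r=-0.1899  x^+=0.0858  v^+=-1.3471  a^+=-0.6068
step 3: x_pred=-1.4870  r=-2.0030  x^+=-2.9011  v^+=-2.6078  a^+=-1.0111
step 4: x_pred=-5.8705  r=9.8605  x^+=1.0910  v^+=-0.2402  a^+=0.9790
step 5: x_pred=1.3115  r=2.4785  x^+=3.0613  v^+=1.5387  a^+=1.4792
step 6: x_pred=5.2201  r=-3.1901  x^+=2.9679  v^+=1.8788  a^+=0.8354
step 7: x_pred=5.1564  r=-4.3564  x^+=2.0808  v^+=1.2059  a^+=-0.0439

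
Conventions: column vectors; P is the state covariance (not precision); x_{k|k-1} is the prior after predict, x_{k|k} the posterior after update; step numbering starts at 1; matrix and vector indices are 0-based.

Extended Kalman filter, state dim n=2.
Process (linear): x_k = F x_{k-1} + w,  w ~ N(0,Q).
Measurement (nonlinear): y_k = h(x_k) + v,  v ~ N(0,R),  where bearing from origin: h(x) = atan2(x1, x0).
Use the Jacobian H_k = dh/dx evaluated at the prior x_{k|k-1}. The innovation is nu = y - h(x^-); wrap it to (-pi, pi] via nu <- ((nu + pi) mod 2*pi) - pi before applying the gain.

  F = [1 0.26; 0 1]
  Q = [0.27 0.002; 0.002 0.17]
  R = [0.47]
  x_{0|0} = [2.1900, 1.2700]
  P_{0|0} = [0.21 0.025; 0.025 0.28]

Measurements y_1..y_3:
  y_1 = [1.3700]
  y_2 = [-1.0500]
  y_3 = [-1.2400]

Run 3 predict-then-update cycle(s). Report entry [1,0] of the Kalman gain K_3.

step 1: x^-=[2.5202, 1.2700]  P^-=[0.5119 0.0998; 0.0998 0.4500]  H_jac=[-0.1595 0.3164]  S=[0.5180]  K=[-0.0966; 0.2442]  nu=[0.9032]  x^+=[2.4329, 1.4905]  P^+=[0.5071 0.1120; 0.1120 0.4191]
step 2: x^-=[2.8205, 1.4905]  P^-=[0.8637 0.2230; 0.2230 0.5891]  H_jac=[-0.1465 0.2771]  S=[0.5157]  K=[-0.1255; 0.2533]  nu=[-1.5362]  x^+=[3.0132, 1.1015]  P^+=[0.8556 0.2394; 0.2394 0.5560]
step 3: x^-=[3.2996, 1.1015]  P^-=[1.2876 0.3859; 0.3859 0.7260]  H_jac=[-0.0910 0.2727]  S=[0.5155]  K=[-0.0232; 0.3159]  nu=[-1.5622]  x^+=[3.3358, 0.6080]  P^+=[1.2873 0.3897; 0.3897 0.6746]

K[1,0] = 0.3159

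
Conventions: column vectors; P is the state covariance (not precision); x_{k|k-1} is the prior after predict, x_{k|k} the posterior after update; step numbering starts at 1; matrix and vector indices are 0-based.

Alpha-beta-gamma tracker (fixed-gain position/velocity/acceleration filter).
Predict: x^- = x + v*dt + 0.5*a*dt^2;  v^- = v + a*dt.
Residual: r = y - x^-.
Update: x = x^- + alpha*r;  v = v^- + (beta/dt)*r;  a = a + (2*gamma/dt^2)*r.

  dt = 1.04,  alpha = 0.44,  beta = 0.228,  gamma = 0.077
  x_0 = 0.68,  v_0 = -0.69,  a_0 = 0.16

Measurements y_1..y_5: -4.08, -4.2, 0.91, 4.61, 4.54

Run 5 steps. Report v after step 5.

step 1: x_pred=0.0489  r=-4.1289  x^+=-1.7678  v^+=-1.4288  a^+=-0.4279
step 2: x_pred=-3.4851  r=-0.7149  x^+=-3.7997  v^+=-2.0305  a^+=-0.5297
step 3: x_pred=-6.1978  r=7.1078  x^+=-3.0704  v^+=-1.0231  a^+=0.4824
step 4: x_pred=-3.8736  r=8.4836  x^+=-0.1408  v^+=1.3384  a^+=1.6903
step 5: x_pred=2.1652  r=2.3748  x^+=3.2101  v^+=3.6169  a^+=2.0284

v_post = 3.6169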